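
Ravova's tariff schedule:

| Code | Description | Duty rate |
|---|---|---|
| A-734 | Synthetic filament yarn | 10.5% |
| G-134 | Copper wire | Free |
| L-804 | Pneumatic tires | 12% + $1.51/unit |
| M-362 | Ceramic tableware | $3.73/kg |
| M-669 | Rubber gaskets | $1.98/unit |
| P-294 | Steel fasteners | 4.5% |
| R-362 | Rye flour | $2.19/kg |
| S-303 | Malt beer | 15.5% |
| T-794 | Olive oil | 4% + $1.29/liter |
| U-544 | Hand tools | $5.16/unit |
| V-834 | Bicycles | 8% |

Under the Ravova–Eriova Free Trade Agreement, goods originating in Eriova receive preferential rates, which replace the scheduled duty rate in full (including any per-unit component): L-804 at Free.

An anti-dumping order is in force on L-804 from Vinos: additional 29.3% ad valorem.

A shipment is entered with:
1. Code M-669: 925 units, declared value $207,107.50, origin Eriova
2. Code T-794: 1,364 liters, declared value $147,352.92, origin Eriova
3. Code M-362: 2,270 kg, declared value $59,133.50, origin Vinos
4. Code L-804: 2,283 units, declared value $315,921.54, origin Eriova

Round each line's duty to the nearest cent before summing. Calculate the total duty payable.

$17,952.28

Line 1 (M-669, Eriova, 925 units, $207,107.50):
Base rate for M-669 is $1.98/unit.
Origin Eriova is the FTA partner but M-669 is not on the preference list; base rate stands.
Duty = 925 × $1.98 = $1,831.50.
Line 2 (T-794, Eriova, 1,364 liters, $147,352.92):
Base rate for T-794 is 4% + $1.29/liter.
Origin Eriova is the FTA partner but T-794 is not on the preference list; base rate stands.
Duty = $147,352.92 × 4% + 1,364 × $1.29 = $7,653.68.
Line 3 (M-362, Vinos, 2,270 kg, $59,133.50):
Base rate for M-362 is $3.73/kg.
Duty = 2,270 × $3.73 = $8,467.10.
Line 4 (L-804, Eriova, 2,283 units, $315,921.54):
Base rate for L-804 is 12% + $1.51/unit.
Origin Eriova qualifies under the Ravova–Eriova agreement and L-804 is covered: preferential rate Free applies instead.
The additional-duty order on L-804 targets Vinos, not Eriova; it does not apply.
Duty = $315,921.54 × 0% = $0.00.
Total = $1,831.50 + $7,653.68 + $8,467.10 + $0.00 = $17,952.28.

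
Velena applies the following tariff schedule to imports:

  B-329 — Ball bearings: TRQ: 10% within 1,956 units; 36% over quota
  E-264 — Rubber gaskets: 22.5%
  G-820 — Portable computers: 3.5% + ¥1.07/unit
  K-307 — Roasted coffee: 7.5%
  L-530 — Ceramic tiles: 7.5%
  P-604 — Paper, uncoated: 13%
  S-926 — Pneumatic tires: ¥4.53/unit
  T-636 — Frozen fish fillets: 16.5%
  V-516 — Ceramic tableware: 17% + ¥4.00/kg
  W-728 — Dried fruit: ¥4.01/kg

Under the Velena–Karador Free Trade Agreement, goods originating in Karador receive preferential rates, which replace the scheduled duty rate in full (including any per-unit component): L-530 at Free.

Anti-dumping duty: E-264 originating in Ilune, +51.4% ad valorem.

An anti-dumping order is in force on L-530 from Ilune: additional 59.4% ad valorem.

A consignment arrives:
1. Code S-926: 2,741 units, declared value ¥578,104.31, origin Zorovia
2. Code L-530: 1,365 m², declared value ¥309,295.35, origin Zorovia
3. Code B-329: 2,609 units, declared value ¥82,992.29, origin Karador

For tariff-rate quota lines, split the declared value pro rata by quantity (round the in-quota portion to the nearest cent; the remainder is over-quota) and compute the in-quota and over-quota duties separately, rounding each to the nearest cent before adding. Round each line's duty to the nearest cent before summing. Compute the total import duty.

¥49,313.81

Line 1 (S-926, Zorovia, 2,741 units, ¥578,104.31):
Base rate for S-926 is ¥4.53/unit.
Duty = 2,741 × ¥4.53 = ¥12,416.73.
Line 2 (L-530, Zorovia, 1,365 m², ¥309,295.35):
Base rate for L-530 is 7.5%.
L-530 has an FTA preferential rate, but origin Zorovia is not Karador; base rate stands.
The additional-duty order on L-530 targets Ilune, not Zorovia; it does not apply.
Duty = ¥309,295.35 × 7.5% = ¥23,197.15.
Line 3 (B-329, Karador, 2,609 units, ¥82,992.29):
Code B-329 is under a tariff-rate quota (threshold 1,956 units). In-quota: 1,956 units at 10%; over-quota: 653 units at 36%.
Pro-rata value split: in-quota = ¥82,992.29 × 1,956/2,609 = ¥62,220.36; over-quota = ¥82,992.29 − ¥62,220.36 = ¥20,771.93.
In-quota duty = ¥62,220.36 × 10% = ¥6,222.04. Over-quota duty = ¥20,771.93 × 36% = ¥7,477.89.
Line duty = ¥6,222.04 + ¥7,477.89 = ¥13,699.93.
Total = ¥12,416.73 + ¥23,197.15 + ¥13,699.93 = ¥49,313.81.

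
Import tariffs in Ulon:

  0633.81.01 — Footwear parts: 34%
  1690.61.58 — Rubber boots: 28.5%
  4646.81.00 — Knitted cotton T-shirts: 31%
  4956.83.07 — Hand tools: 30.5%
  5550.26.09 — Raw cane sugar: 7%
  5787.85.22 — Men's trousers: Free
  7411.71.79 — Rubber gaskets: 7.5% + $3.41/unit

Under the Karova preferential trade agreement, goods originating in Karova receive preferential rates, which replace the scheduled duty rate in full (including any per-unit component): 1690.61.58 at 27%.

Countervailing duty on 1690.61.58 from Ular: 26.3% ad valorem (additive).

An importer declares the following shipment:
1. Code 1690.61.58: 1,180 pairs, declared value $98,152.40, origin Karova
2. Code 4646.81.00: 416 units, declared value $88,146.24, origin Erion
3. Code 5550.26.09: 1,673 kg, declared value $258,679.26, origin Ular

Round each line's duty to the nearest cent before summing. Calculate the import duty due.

$71,934.03

Line 1 (1690.61.58, Karova, 1,180 pairs, $98,152.40):
Base rate for 1690.61.58 is 28.5%.
Origin Karova qualifies under the Ulon–Karova agreement and 1690.61.58 is covered: preferential rate 27% applies instead.
The additional-duty order on 1690.61.58 targets Ular, not Karova; it does not apply.
Duty = $98,152.40 × 27% = $26,501.15.
Line 2 (4646.81.00, Erion, 416 units, $88,146.24):
Base rate for 4646.81.00 is 31%.
Duty = $88,146.24 × 31% = $27,325.33.
Line 3 (5550.26.09, Ular, 1,673 kg, $258,679.26):
Base rate for 5550.26.09 is 7%.
Duty = $258,679.26 × 7% = $18,107.55.
Total = $26,501.15 + $27,325.33 + $18,107.55 = $71,934.03.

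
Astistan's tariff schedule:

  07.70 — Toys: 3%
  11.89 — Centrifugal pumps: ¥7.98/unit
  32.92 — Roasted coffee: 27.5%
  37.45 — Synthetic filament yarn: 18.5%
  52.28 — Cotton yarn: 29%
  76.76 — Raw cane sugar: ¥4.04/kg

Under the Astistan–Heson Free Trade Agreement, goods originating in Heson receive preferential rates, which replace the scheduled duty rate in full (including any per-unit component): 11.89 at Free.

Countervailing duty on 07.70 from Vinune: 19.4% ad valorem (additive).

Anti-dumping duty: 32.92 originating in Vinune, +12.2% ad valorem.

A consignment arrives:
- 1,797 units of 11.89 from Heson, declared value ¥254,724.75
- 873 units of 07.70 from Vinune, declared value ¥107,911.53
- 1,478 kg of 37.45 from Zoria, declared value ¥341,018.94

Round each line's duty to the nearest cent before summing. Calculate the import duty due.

Line 1 (11.89, Heson, 1,797 units, ¥254,724.75):
Base rate for 11.89 is ¥7.98/unit.
Origin Heson qualifies under the Astistan–Heson agreement and 11.89 is covered: preferential rate Free applies instead.
Duty = ¥254,724.75 × 0% = ¥0.00.
Line 2 (07.70, Vinune, 873 units, ¥107,911.53):
Base rate for 07.70 is 3%.
Additional duty on 07.70 from Vinune: +19.4%. Applied ad valorem rate: 3% + 19.4% = 22.4%.
Duty = ¥107,911.53 × 22.4% = ¥24,172.18.
Line 3 (37.45, Zoria, 1,478 kg, ¥341,018.94):
Base rate for 37.45 is 18.5%.
Duty = ¥341,018.94 × 18.5% = ¥63,088.50.
Total = ¥0.00 + ¥24,172.18 + ¥63,088.50 = ¥87,260.68.

¥87,260.68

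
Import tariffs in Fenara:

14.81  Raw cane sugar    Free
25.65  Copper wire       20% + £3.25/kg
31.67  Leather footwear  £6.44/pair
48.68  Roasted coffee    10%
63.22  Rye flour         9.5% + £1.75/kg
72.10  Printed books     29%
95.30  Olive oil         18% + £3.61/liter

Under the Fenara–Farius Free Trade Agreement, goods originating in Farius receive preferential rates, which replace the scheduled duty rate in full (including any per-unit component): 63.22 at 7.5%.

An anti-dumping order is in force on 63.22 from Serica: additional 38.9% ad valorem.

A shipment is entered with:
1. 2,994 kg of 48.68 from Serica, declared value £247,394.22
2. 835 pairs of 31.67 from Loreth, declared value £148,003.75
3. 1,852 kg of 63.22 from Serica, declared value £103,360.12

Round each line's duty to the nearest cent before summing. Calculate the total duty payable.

Line 1 (48.68, Serica, 2,994 kg, £247,394.22):
Base rate for 48.68 is 10%.
Duty = £247,394.22 × 10% = £24,739.42.
Line 2 (31.67, Loreth, 835 pairs, £148,003.75):
Base rate for 31.67 is £6.44/pair.
Duty = 835 × £6.44 = £5,377.40.
Line 3 (63.22, Serica, 1,852 kg, £103,360.12):
Base rate for 63.22 is 9.5% + £1.75/kg.
63.22 has an FTA preferential rate, but origin Serica is not Farius; base rate stands.
Additional duty on 63.22 from Serica: +38.9%. Applied ad valorem rate: 9.5% + 38.9% = 48.4%.
Duty = £103,360.12 × 48.4% + 1,852 × £1.75 = £53,267.30.
Total = £24,739.42 + £5,377.40 + £53,267.30 = £83,384.12.

£83,384.12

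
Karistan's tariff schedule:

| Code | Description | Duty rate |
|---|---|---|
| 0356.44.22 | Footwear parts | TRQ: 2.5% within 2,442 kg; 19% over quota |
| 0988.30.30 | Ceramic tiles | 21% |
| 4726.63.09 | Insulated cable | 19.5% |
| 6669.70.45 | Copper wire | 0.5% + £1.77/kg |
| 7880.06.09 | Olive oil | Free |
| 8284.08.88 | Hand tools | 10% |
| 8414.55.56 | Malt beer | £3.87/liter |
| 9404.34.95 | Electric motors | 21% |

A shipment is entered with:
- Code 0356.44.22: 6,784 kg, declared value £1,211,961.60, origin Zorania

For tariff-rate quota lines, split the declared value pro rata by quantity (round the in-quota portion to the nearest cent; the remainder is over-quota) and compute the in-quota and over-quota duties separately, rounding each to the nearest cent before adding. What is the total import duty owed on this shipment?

Line 1 (0356.44.22, Zorania, 6,784 kg, £1,211,961.60):
Code 0356.44.22 is under a tariff-rate quota (threshold 2,442 kg). In-quota: 2,442 kg at 2.5%; over-quota: 4,342 kg at 19%.
Pro-rata value split: in-quota = £1,211,961.60 × 2,442/6,784 = £436,263.30; over-quota = £1,211,961.60 − £436,263.30 = £775,698.30.
In-quota duty = £436,263.30 × 2.5% = £10,906.58. Over-quota duty = £775,698.30 × 19% = £147,382.68.
Line duty = £10,906.58 + £147,382.68 = £158,289.26.

£158,289.26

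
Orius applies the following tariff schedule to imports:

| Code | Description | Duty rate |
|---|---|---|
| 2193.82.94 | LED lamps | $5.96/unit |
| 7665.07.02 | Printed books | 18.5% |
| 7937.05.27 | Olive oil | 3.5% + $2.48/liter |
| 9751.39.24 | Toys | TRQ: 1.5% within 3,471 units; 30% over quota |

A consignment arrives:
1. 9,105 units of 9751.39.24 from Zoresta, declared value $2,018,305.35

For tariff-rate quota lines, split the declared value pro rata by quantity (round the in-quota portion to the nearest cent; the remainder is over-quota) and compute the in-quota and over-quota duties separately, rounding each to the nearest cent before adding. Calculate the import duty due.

$386,207.88

Line 1 (9751.39.24, Zoresta, 9,105 units, $2,018,305.35):
Code 9751.39.24 is under a tariff-rate quota (threshold 3,471 units). In-quota: 3,471 units at 1.5%; over-quota: 5,634 units at 30%.
Pro-rata value split: in-quota = $2,018,305.35 × 3,471/9,105 = $769,416.57; over-quota = $2,018,305.35 − $769,416.57 = $1,248,888.78.
In-quota duty = $769,416.57 × 1.5% = $11,541.25. Over-quota duty = $1,248,888.78 × 30% = $374,666.63.
Line duty = $11,541.25 + $374,666.63 = $386,207.88.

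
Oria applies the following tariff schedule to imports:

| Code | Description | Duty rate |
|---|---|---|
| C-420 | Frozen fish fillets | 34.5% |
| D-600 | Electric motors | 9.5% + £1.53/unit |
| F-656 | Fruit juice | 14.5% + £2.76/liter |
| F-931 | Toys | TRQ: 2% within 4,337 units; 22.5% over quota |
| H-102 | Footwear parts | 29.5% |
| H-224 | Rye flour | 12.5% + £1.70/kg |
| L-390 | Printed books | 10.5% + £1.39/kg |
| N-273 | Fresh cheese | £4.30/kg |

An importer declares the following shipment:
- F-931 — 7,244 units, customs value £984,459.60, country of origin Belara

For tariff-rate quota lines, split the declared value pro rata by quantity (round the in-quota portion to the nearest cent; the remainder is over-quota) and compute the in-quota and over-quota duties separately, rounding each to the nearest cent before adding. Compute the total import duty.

£100,676.76

Line 1 (F-931, Belara, 7,244 units, £984,459.60):
Code F-931 is under a tariff-rate quota (threshold 4,337 units). In-quota: 4,337 units at 2%; over-quota: 2,907 units at 22.5%.
Pro-rata value split: in-quota = £984,459.60 × 4,337/7,244 = £589,398.30; over-quota = £984,459.60 − £589,398.30 = £395,061.30.
In-quota duty = £589,398.30 × 2% = £11,787.97. Over-quota duty = £395,061.30 × 22.5% = £88,888.79.
Line duty = £11,787.97 + £88,888.79 = £100,676.76.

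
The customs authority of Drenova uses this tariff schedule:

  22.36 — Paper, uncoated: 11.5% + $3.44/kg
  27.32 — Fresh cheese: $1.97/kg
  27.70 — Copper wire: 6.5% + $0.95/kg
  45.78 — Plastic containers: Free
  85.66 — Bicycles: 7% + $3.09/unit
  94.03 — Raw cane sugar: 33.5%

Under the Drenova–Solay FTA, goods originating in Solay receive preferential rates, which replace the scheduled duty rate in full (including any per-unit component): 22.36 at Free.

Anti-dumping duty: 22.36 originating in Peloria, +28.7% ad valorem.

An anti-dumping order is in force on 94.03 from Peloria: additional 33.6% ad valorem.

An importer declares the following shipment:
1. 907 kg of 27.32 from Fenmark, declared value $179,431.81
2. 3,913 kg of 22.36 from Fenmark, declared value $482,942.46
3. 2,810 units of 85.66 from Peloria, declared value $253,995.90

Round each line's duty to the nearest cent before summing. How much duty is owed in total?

$97,248.50

Line 1 (27.32, Fenmark, 907 kg, $179,431.81):
Base rate for 27.32 is $1.97/kg.
Duty = 907 × $1.97 = $1,786.79.
Line 2 (22.36, Fenmark, 3,913 kg, $482,942.46):
Base rate for 22.36 is 11.5% + $3.44/kg.
22.36 has an FTA preferential rate, but origin Fenmark is not Solay; base rate stands.
The additional-duty order on 22.36 targets Peloria, not Fenmark; it does not apply.
Duty = $482,942.46 × 11.5% + 3,913 × $3.44 = $68,999.10.
Line 3 (85.66, Peloria, 2,810 units, $253,995.90):
Base rate for 85.66 is 7% + $3.09/unit.
Duty = $253,995.90 × 7% + 2,810 × $3.09 = $26,462.61.
Total = $1,786.79 + $68,999.10 + $26,462.61 = $97,248.50.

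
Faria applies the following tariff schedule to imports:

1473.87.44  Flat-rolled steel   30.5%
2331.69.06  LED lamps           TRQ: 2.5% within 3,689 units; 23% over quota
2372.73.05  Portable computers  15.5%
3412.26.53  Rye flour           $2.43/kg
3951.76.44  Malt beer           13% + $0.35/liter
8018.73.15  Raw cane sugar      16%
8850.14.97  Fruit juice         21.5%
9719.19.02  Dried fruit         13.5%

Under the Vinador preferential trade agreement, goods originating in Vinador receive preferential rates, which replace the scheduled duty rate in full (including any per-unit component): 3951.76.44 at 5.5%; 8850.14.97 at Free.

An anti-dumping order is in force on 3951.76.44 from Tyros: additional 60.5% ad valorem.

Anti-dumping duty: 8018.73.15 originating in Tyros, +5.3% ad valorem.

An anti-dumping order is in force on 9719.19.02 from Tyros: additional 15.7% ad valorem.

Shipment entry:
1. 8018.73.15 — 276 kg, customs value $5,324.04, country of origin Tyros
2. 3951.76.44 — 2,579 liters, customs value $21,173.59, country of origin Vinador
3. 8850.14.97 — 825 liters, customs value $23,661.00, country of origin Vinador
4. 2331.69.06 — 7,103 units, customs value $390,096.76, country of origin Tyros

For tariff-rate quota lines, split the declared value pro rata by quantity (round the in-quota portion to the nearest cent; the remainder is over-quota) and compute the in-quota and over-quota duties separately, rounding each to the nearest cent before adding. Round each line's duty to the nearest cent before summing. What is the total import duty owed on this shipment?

$50,487.85

Line 1 (8018.73.15, Tyros, 276 kg, $5,324.04):
Base rate for 8018.73.15 is 16%.
Additional duty on 8018.73.15 from Tyros: +5.3%. Applied ad valorem rate: 16% + 5.3% = 21.3%.
Duty = $5,324.04 × 21.3% = $1,134.02.
Line 2 (3951.76.44, Vinador, 2,579 liters, $21,173.59):
Base rate for 3951.76.44 is 13% + $0.35/liter.
Origin Vinador qualifies under the Faria–Vinador agreement and 3951.76.44 is covered: preferential rate 5.5% applies instead.
The additional-duty order on 3951.76.44 targets Tyros, not Vinador; it does not apply.
Duty = $21,173.59 × 5.5% = $1,164.55.
Line 3 (8850.14.97, Vinador, 825 liters, $23,661.00):
Base rate for 8850.14.97 is 21.5%.
Origin Vinador qualifies under the Faria–Vinador agreement and 8850.14.97 is covered: preferential rate Free applies instead.
Duty = $23,661.00 × 0% = $0.00.
Line 4 (2331.69.06, Tyros, 7,103 units, $390,096.76):
Code 2331.69.06 is under a tariff-rate quota (threshold 3,689 units). In-quota: 3,689 units at 2.5%; over-quota: 3,414 units at 23%.
Pro-rata value split: in-quota = $390,096.76 × 3,689/7,103 = $202,599.88; over-quota = $390,096.76 − $202,599.88 = $187,496.88.
In-quota duty = $202,599.88 × 2.5% = $5,065.00. Over-quota duty = $187,496.88 × 23% = $43,124.28.
Line duty = $5,065.00 + $43,124.28 = $48,189.28.
Total = $1,134.02 + $1,164.55 + $0.00 + $48,189.28 = $50,487.85.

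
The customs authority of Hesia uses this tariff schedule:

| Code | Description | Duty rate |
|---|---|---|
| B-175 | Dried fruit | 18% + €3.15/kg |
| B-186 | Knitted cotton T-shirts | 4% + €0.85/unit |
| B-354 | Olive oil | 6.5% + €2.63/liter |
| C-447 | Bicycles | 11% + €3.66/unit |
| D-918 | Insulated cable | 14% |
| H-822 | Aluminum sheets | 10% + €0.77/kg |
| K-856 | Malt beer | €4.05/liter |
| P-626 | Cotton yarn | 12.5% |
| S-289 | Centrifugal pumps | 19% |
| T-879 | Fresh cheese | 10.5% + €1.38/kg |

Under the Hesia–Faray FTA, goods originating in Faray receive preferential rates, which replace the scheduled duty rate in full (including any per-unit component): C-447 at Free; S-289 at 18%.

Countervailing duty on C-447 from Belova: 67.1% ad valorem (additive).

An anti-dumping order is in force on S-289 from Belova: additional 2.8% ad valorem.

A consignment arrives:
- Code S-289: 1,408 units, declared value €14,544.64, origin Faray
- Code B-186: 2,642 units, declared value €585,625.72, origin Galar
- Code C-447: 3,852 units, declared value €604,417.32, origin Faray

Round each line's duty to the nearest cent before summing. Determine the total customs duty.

Line 1 (S-289, Faray, 1,408 units, €14,544.64):
Base rate for S-289 is 19%.
Origin Faray qualifies under the Hesia–Faray agreement and S-289 is covered: preferential rate 18% applies instead.
The additional-duty order on S-289 targets Belova, not Faray; it does not apply.
Duty = €14,544.64 × 18% = €2,618.04.
Line 2 (B-186, Galar, 2,642 units, €585,625.72):
Base rate for B-186 is 4% + €0.85/unit.
Duty = €585,625.72 × 4% + 2,642 × €0.85 = €25,670.73.
Line 3 (C-447, Faray, 3,852 units, €604,417.32):
Base rate for C-447 is 11% + €3.66/unit.
Origin Faray qualifies under the Hesia–Faray agreement and C-447 is covered: preferential rate Free applies instead.
The additional-duty order on C-447 targets Belova, not Faray; it does not apply.
Duty = €604,417.32 × 0% = €0.00.
Total = €2,618.04 + €25,670.73 + €0.00 = €28,288.77.

€28,288.77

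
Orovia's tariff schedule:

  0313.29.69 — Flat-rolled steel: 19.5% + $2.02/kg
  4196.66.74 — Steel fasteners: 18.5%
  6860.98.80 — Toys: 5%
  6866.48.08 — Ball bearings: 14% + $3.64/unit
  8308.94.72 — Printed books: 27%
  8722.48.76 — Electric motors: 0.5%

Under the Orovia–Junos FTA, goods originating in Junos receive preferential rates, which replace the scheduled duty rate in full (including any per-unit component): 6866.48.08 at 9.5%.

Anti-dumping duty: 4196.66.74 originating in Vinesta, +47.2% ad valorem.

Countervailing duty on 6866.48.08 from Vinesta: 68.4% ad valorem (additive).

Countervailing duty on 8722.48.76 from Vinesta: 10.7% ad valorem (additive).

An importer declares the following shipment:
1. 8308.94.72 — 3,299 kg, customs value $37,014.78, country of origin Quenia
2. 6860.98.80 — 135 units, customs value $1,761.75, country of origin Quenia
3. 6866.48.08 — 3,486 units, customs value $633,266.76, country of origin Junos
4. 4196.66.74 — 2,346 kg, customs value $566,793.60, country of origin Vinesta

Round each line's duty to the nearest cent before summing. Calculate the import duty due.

$442,625.82

Line 1 (8308.94.72, Quenia, 3,299 kg, $37,014.78):
Base rate for 8308.94.72 is 27%.
Duty = $37,014.78 × 27% = $9,993.99.
Line 2 (6860.98.80, Quenia, 135 units, $1,761.75):
Base rate for 6860.98.80 is 5%.
Duty = $1,761.75 × 5% = $88.09.
Line 3 (6866.48.08, Junos, 3,486 units, $633,266.76):
Base rate for 6866.48.08 is 14% + $3.64/unit.
Origin Junos qualifies under the Orovia–Junos agreement and 6866.48.08 is covered: preferential rate 9.5% applies instead.
The additional-duty order on 6866.48.08 targets Vinesta, not Junos; it does not apply.
Duty = $633,266.76 × 9.5% = $60,160.34.
Line 4 (4196.66.74, Vinesta, 2,346 kg, $566,793.60):
Base rate for 4196.66.74 is 18.5%.
Additional duty on 4196.66.74 from Vinesta: +47.2%. Applied ad valorem rate: 18.5% + 47.2% = 65.7%.
Duty = $566,793.60 × 65.7% = $372,383.40.
Total = $9,993.99 + $88.09 + $60,160.34 + $372,383.40 = $442,625.82.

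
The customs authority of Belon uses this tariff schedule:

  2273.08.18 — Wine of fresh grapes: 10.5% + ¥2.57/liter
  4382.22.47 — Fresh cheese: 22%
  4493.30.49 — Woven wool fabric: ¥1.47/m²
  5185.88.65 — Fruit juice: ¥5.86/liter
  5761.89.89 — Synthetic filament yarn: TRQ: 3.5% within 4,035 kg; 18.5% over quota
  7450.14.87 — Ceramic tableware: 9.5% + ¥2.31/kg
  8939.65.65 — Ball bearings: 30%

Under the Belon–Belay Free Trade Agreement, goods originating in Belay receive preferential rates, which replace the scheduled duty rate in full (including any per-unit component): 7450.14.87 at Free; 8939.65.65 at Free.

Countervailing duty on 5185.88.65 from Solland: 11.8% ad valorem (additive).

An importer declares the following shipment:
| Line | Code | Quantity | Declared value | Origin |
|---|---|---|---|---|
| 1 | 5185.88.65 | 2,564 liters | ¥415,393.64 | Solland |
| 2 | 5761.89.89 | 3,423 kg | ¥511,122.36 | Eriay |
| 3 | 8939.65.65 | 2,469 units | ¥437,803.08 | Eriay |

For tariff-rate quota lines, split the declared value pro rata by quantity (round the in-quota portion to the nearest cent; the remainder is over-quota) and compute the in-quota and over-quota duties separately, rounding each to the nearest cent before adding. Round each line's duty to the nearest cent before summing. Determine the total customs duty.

¥213,271.69

Line 1 (5185.88.65, Solland, 2,564 liters, ¥415,393.64):
Base rate for 5185.88.65 is ¥5.86/liter.
Additional duty on 5185.88.65 from Solland: +11.8% ad valorem. Applied ad valorem rate = 11.8%.
Duty = ¥415,393.64 × 11.8% + 2,564 × ¥5.86 = ¥64,041.49.
Line 2 (5761.89.89, Eriay, 3,423 kg, ¥511,122.36):
Code 5761.89.89 is under a tariff-rate quota (threshold 4,035 kg). Quantity 3,423 kg is within the quota, so the in-quota rate 3.5% applies to the full value.
Duty = ¥511,122.36 × 3.5% = ¥17,889.28.
Line 3 (8939.65.65, Eriay, 2,469 units, ¥437,803.08):
Base rate for 8939.65.65 is 30%.
8939.65.65 has an FTA preferential rate, but origin Eriay is not Belay; base rate stands.
Duty = ¥437,803.08 × 30% = ¥131,340.92.
Total = ¥64,041.49 + ¥17,889.28 + ¥131,340.92 = ¥213,271.69.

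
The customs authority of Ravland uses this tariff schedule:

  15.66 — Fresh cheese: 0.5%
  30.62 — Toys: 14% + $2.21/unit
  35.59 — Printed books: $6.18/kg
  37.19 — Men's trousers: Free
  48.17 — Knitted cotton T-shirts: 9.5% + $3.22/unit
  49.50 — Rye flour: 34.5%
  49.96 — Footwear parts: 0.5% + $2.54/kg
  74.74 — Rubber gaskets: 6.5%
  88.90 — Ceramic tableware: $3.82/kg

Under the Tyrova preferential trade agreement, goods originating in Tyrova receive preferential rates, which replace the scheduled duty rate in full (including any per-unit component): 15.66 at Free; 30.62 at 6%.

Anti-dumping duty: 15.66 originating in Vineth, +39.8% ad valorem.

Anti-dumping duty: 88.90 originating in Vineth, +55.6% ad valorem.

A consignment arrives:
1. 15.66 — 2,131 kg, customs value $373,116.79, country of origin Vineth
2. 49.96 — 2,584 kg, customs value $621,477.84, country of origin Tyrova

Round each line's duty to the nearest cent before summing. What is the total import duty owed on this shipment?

Line 1 (15.66, Vineth, 2,131 kg, $373,116.79):
Base rate for 15.66 is 0.5%.
15.66 has an FTA preferential rate, but origin Vineth is not Tyrova; base rate stands.
Additional duty on 15.66 from Vineth: +39.8%. Applied ad valorem rate: 0.5% + 39.8% = 40.3%.
Duty = $373,116.79 × 40.3% = $150,366.07.
Line 2 (49.96, Tyrova, 2,584 kg, $621,477.84):
Base rate for 49.96 is 0.5% + $2.54/kg.
Origin Tyrova is the FTA partner but 49.96 is not on the preference list; base rate stands.
Duty = $621,477.84 × 0.5% + 2,584 × $2.54 = $9,670.75.
Total = $150,366.07 + $9,670.75 = $160,036.82.

$160,036.82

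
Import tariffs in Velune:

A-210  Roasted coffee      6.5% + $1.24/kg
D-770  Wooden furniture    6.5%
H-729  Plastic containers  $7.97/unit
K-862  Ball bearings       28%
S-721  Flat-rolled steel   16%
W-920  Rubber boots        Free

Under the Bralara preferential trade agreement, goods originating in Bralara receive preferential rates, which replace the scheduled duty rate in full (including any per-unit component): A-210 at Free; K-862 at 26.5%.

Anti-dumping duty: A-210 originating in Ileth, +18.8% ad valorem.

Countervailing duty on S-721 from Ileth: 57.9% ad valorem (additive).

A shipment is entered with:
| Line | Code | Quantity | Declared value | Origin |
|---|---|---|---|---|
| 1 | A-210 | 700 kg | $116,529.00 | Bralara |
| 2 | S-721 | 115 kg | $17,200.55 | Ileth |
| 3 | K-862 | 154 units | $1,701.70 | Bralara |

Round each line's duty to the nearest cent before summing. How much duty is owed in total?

$13,162.16

Line 1 (A-210, Bralara, 700 kg, $116,529.00):
Base rate for A-210 is 6.5% + $1.24/kg.
Origin Bralara qualifies under the Velune–Bralara agreement and A-210 is covered: preferential rate Free applies instead.
The additional-duty order on A-210 targets Ileth, not Bralara; it does not apply.
Duty = $116,529.00 × 0% = $0.00.
Line 2 (S-721, Ileth, 115 kg, $17,200.55):
Base rate for S-721 is 16%.
Additional duty on S-721 from Ileth: +57.9%. Applied ad valorem rate: 16% + 57.9% = 73.9%.
Duty = $17,200.55 × 73.9% = $12,711.21.
Line 3 (K-862, Bralara, 154 units, $1,701.70):
Base rate for K-862 is 28%.
Origin Bralara qualifies under the Velune–Bralara agreement and K-862 is covered: preferential rate 26.5% applies instead.
Duty = $1,701.70 × 26.5% = $450.95.
Total = $0.00 + $12,711.21 + $450.95 = $13,162.16.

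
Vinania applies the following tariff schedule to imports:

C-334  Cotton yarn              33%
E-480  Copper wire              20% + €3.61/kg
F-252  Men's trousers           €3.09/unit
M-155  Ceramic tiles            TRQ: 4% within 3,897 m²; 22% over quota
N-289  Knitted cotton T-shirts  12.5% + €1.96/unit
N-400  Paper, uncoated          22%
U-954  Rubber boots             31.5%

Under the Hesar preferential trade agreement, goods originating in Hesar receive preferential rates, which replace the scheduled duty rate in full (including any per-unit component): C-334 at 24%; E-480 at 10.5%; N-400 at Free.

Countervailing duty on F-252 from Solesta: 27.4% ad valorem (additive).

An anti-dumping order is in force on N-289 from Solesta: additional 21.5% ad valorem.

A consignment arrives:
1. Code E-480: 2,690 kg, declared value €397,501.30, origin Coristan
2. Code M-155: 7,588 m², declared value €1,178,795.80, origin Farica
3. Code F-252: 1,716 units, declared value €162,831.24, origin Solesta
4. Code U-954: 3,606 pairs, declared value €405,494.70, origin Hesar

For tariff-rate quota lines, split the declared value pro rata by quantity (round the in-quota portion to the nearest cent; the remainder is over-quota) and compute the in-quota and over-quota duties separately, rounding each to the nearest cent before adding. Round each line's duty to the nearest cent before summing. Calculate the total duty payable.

Line 1 (E-480, Coristan, 2,690 kg, €397,501.30):
Base rate for E-480 is 20% + €3.61/kg.
E-480 has an FTA preferential rate, but origin Coristan is not Hesar; base rate stands.
Duty = €397,501.30 × 20% + 2,690 × €3.61 = €89,211.16.
Line 2 (M-155, Farica, 7,588 m², €1,178,795.80):
Code M-155 is under a tariff-rate quota (threshold 3,897 m²). In-quota: 3,897 m² at 4%; over-quota: 3,691 m² at 22%.
Pro-rata value split: in-quota = €1,178,795.80 × 3,897/7,588 = €605,398.95; over-quota = €1,178,795.80 − €605,398.95 = €573,396.85.
In-quota duty = €605,398.95 × 4% = €24,215.96. Over-quota duty = €573,396.85 × 22% = €126,147.31.
Line duty = €24,215.96 + €126,147.31 = €150,363.27.
Line 3 (F-252, Solesta, 1,716 units, €162,831.24):
Base rate for F-252 is €3.09/unit.
Additional duty on F-252 from Solesta: +27.4% ad valorem. Applied ad valorem rate = 27.4%.
Duty = €162,831.24 × 27.4% + 1,716 × €3.09 = €49,918.20.
Line 4 (U-954, Hesar, 3,606 pairs, €405,494.70):
Base rate for U-954 is 31.5%.
Origin Hesar is the FTA partner but U-954 is not on the preference list; base rate stands.
Duty = €405,494.70 × 31.5% = €127,730.83.
Total = €89,211.16 + €150,363.27 + €49,918.20 + €127,730.83 = €417,223.46.

€417,223.46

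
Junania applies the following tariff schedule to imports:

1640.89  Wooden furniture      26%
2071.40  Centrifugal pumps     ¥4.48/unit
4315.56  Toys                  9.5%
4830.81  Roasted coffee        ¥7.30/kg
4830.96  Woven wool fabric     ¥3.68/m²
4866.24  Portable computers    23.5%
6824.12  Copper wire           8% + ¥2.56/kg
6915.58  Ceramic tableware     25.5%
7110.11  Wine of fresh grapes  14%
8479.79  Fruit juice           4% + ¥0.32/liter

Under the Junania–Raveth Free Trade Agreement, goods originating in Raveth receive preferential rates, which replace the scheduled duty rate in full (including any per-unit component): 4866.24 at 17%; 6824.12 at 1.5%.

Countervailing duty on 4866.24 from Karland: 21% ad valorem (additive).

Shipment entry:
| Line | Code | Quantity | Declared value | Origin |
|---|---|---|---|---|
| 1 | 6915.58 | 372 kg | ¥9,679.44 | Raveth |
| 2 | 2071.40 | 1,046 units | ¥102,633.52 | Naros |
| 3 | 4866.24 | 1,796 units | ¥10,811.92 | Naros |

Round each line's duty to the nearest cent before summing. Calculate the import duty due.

¥9,695.14

Line 1 (6915.58, Raveth, 372 kg, ¥9,679.44):
Base rate for 6915.58 is 25.5%.
Origin Raveth is the FTA partner but 6915.58 is not on the preference list; base rate stands.
Duty = ¥9,679.44 × 25.5% = ¥2,468.26.
Line 2 (2071.40, Naros, 1,046 units, ¥102,633.52):
Base rate for 2071.40 is ¥4.48/unit.
Duty = 1,046 × ¥4.48 = ¥4,686.08.
Line 3 (4866.24, Naros, 1,796 units, ¥10,811.92):
Base rate for 4866.24 is 23.5%.
4866.24 has an FTA preferential rate, but origin Naros is not Raveth; base rate stands.
The additional-duty order on 4866.24 targets Karland, not Naros; it does not apply.
Duty = ¥10,811.92 × 23.5% = ¥2,540.80.
Total = ¥2,468.26 + ¥4,686.08 + ¥2,540.80 = ¥9,695.14.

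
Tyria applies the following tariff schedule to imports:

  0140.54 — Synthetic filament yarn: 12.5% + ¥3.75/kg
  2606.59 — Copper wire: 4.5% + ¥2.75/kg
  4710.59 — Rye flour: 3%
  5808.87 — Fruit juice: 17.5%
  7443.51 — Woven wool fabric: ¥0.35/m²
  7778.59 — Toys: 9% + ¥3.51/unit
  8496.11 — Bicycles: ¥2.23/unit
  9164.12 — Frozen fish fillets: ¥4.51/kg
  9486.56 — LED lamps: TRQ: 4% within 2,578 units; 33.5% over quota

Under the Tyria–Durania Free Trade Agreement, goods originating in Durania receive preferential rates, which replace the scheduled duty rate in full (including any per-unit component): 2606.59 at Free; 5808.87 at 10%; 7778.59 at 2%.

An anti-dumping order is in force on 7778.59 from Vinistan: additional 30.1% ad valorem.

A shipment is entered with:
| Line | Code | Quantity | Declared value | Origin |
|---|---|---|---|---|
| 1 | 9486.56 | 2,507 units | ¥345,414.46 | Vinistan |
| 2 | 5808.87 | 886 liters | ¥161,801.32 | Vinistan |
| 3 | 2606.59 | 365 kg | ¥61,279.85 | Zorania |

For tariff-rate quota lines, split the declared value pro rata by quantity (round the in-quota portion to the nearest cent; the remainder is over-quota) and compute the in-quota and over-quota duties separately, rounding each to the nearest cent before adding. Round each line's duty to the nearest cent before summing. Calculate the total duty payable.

¥45,893.15

Line 1 (9486.56, Vinistan, 2,507 units, ¥345,414.46):
Code 9486.56 is under a tariff-rate quota (threshold 2,578 units). Quantity 2,507 units is within the quota, so the in-quota rate 4% applies to the full value.
Duty = ¥345,414.46 × 4% = ¥13,816.58.
Line 2 (5808.87, Vinistan, 886 liters, ¥161,801.32):
Base rate for 5808.87 is 17.5%.
5808.87 has an FTA preferential rate, but origin Vinistan is not Durania; base rate stands.
Duty = ¥161,801.32 × 17.5% = ¥28,315.23.
Line 3 (2606.59, Zorania, 365 kg, ¥61,279.85):
Base rate for 2606.59 is 4.5% + ¥2.75/kg.
2606.59 has an FTA preferential rate, but origin Zorania is not Durania; base rate stands.
Duty = ¥61,279.85 × 4.5% + 365 × ¥2.75 = ¥3,761.34.
Total = ¥13,816.58 + ¥28,315.23 + ¥3,761.34 = ¥45,893.15.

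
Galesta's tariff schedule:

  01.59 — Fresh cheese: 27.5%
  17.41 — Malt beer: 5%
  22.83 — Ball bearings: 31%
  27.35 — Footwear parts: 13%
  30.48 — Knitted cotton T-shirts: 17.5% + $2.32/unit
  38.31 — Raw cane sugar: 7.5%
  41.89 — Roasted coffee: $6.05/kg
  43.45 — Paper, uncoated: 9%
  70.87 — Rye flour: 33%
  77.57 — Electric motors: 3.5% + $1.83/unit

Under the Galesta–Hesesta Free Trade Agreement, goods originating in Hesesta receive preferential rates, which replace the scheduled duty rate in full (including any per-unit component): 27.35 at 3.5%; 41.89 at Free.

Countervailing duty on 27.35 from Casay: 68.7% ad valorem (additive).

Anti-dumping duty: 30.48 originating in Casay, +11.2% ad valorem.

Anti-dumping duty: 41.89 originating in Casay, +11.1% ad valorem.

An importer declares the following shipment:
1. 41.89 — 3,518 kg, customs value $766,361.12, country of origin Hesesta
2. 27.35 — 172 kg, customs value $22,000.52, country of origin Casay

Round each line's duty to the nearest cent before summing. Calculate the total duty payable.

Line 1 (41.89, Hesesta, 3,518 kg, $766,361.12):
Base rate for 41.89 is $6.05/kg.
Origin Hesesta qualifies under the Galesta–Hesesta agreement and 41.89 is covered: preferential rate Free applies instead.
The additional-duty order on 41.89 targets Casay, not Hesesta; it does not apply.
Duty = $766,361.12 × 0% = $0.00.
Line 2 (27.35, Casay, 172 kg, $22,000.52):
Base rate for 27.35 is 13%.
27.35 has an FTA preferential rate, but origin Casay is not Hesesta; base rate stands.
Additional duty on 27.35 from Casay: +68.7%. Applied ad valorem rate: 13% + 68.7% = 81.7%.
Duty = $22,000.52 × 81.7% = $17,974.42.
Total = $0.00 + $17,974.42 = $17,974.42.

$17,974.42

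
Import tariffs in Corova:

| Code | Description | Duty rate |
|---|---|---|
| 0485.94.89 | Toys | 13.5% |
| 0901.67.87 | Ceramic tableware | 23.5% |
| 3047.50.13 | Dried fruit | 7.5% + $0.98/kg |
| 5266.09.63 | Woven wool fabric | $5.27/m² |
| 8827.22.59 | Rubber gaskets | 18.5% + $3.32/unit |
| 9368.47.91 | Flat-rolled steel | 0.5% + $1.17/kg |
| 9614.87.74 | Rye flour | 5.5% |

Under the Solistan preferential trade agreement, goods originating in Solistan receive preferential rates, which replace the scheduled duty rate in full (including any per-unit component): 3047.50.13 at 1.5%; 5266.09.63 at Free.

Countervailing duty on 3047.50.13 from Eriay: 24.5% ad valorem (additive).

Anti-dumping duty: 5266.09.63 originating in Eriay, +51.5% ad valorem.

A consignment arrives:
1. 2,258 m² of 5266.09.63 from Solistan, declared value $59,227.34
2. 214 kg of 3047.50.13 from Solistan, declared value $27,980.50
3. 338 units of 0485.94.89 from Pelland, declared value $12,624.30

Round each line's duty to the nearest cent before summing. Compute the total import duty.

Line 1 (5266.09.63, Solistan, 2,258 m², $59,227.34):
Base rate for 5266.09.63 is $5.27/m².
Origin Solistan qualifies under the Corova–Solistan agreement and 5266.09.63 is covered: preferential rate Free applies instead.
The additional-duty order on 5266.09.63 targets Eriay, not Solistan; it does not apply.
Duty = $59,227.34 × 0% = $0.00.
Line 2 (3047.50.13, Solistan, 214 kg, $27,980.50):
Base rate for 3047.50.13 is 7.5% + $0.98/kg.
Origin Solistan qualifies under the Corova–Solistan agreement and 3047.50.13 is covered: preferential rate 1.5% applies instead.
The additional-duty order on 3047.50.13 targets Eriay, not Solistan; it does not apply.
Duty = $27,980.50 × 1.5% = $419.71.
Line 3 (0485.94.89, Pelland, 338 units, $12,624.30):
Base rate for 0485.94.89 is 13.5%.
Duty = $12,624.30 × 13.5% = $1,704.28.
Total = $0.00 + $419.71 + $1,704.28 = $2,123.99.

$2,123.99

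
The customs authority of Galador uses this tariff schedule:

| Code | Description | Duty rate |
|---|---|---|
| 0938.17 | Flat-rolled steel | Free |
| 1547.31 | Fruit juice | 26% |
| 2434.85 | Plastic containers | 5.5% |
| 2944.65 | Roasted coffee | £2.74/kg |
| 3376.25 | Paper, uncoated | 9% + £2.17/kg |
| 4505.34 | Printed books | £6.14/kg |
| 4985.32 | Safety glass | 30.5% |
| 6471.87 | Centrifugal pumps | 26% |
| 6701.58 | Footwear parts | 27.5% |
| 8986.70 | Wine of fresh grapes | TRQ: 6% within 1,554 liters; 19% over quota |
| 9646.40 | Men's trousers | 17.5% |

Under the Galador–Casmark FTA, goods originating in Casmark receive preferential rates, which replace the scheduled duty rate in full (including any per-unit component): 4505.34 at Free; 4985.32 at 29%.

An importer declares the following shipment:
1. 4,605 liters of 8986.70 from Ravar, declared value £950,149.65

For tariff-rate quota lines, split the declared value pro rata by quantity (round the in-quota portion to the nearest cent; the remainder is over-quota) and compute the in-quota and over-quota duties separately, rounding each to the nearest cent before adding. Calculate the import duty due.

£138,845.65

Line 1 (8986.70, Ravar, 4,605 liters, £950,149.65):
Code 8986.70 is under a tariff-rate quota (threshold 1,554 liters). In-quota: 1,554 liters at 6%; over-quota: 3,051 liters at 19%.
Pro-rata value split: in-quota = £950,149.65 × 1,554/4,605 = £320,636.82; over-quota = £950,149.65 − £320,636.82 = £629,512.83.
In-quota duty = £320,636.82 × 6% = £19,238.21. Over-quota duty = £629,512.83 × 19% = £119,607.44.
Line duty = £19,238.21 + £119,607.44 = £138,845.65.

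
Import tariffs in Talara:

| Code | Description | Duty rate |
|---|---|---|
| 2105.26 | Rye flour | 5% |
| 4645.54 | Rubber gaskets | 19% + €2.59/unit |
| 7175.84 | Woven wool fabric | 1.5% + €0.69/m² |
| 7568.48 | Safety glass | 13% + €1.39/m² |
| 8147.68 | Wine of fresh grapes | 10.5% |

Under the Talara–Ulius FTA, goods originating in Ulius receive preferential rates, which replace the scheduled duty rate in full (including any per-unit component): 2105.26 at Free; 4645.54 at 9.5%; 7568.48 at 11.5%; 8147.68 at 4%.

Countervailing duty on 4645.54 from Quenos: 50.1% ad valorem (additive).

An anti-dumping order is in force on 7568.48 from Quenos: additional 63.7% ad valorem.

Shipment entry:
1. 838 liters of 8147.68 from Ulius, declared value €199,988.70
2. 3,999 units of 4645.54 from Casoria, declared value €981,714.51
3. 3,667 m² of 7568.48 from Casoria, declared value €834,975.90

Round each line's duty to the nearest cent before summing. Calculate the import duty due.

Line 1 (8147.68, Ulius, 838 liters, €199,988.70):
Base rate for 8147.68 is 10.5%.
Origin Ulius qualifies under the Talara–Ulius agreement and 8147.68 is covered: preferential rate 4% applies instead.
Duty = €199,988.70 × 4% = €7,999.55.
Line 2 (4645.54, Casoria, 3,999 units, €981,714.51):
Base rate for 4645.54 is 19% + €2.59/unit.
4645.54 has an FTA preferential rate, but origin Casoria is not Ulius; base rate stands.
The additional-duty order on 4645.54 targets Quenos, not Casoria; it does not apply.
Duty = €981,714.51 × 19% + 3,999 × €2.59 = €196,883.17.
Line 3 (7568.48, Casoria, 3,667 m², €834,975.90):
Base rate for 7568.48 is 13% + €1.39/m².
7568.48 has an FTA preferential rate, but origin Casoria is not Ulius; base rate stands.
The additional-duty order on 7568.48 targets Quenos, not Casoria; it does not apply.
Duty = €834,975.90 × 13% + 3,667 × €1.39 = €113,644.00.
Total = €7,999.55 + €196,883.17 + €113,644.00 = €318,526.72.

€318,526.72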